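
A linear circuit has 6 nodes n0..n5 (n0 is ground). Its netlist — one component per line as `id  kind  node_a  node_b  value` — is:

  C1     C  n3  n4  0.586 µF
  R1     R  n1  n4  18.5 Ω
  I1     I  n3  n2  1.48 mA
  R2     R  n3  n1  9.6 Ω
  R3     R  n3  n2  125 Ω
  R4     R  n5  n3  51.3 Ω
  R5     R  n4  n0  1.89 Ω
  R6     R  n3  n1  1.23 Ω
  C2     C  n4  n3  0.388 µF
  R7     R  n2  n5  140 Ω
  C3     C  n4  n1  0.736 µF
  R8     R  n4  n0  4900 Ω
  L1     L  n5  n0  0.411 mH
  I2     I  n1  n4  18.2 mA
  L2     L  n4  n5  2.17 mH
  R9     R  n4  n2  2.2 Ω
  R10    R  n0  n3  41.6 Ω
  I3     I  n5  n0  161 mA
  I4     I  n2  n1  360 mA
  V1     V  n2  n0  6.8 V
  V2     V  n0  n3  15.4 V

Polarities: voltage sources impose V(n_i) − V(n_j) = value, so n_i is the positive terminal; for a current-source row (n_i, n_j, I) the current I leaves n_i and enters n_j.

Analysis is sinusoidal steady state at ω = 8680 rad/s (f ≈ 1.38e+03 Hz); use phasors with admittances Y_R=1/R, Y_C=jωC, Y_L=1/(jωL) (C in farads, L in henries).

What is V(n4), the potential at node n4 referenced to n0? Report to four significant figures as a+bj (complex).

MNA unknowns: 5 node voltages V₁..V_5 plus 2 source currents (V1, V2)
C1: Y=0.000+0.005086j on G[3,4]
R1: Y=0.05405+0.000j on G[1,4]
I1: z[3]−=0.00148, z[2]+=0.00148
R2: Y=0.1042+0.000j on G[3,1]
R3: Y=0.008000+0.000j on G[3,2]
R4: Y=0.01949+0.000j on G[5,3]
R5: Y=0.5291+0.000j on G[4,0]
R6: Y=0.8130+0.000j on G[3,1]
C2: Y=0.000+0.003368j on G[4,3]
R7: Y=0.007143+0.000j on G[2,5]
C3: Y=0.000+0.006388j on G[4,1]
R8: Y=0.0002041+0.000j on G[4,0]
L1: Y=0.000-0.2803j on G[5,0]
I2: z[1]−=0.0182, z[4]+=0.0182
L2: Y=0.000-0.05309j on G[4,5]
R9: Y=0.4545+0.000j on G[4,2]
R10: Y=0.02404+0.000j on G[0,3]
I3: z[5]−=0.161, z[0]+=0.161
I4: z[2]−=0.36, z[1]+=0.36
V1: row V2−V0=6.8, i_V1 at 2,0
V2: row V0−V3=15.4, i_V2 at 0,3
solve → V1=-14.07+0.09931j, V2=6.800+0.000j, V3=-15.40+0.000j, V4=2.202-0.1384j, V5=0.2484-1.280j
aux → i_V1=-2.673-0.07206j, i_V2=-2.075-0.2150j

2.202-0.1384j V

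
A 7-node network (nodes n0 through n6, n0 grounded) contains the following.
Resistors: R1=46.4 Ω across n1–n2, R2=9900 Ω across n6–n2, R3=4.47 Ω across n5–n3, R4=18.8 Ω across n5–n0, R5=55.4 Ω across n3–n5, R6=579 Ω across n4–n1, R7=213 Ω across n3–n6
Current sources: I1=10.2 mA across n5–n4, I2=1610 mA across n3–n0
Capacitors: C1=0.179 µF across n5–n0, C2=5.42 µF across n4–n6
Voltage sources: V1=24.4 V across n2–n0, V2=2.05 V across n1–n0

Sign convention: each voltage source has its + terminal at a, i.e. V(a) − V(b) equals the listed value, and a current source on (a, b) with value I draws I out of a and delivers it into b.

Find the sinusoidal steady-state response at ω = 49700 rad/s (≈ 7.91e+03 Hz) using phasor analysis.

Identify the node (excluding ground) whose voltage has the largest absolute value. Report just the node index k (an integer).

MNA unknowns: 6 node voltages V₁..V_6 plus 2 source currents (V1, V2)
R1: Y=0.02155+0.000j on G[1,2]
R2: Y=0.0001010+0.000j on G[6,2]
I1: z[5]−=0.0102, z[4]+=0.0102
R3: Y=0.2237+0.000j on G[5,3]
R4: Y=0.05319+0.000j on G[5,0]
C1: Y=0.000+0.008896j on G[5,0]
R5: Y=0.01805+0.000j on G[3,5]
I2: z[3]−=1.61, z[0]+=1.61
C2: Y=0.000+0.2694j on G[4,6]
R6: Y=0.001727+0.000j on G[4,1]
R7: Y=0.004695+0.000j on G[3,6]
V1: row V2−V0=24.4, i_V1 at 2,0
V2: row V1−V0=2.05, i_V2 at 1,0
solve → V1=2.050+0.000j, V2=24.40+0.000j, V3=-35.01+4.647j, V4=-22.73+3.200j, V5=-28.59+4.672j, V6=-22.71+3.397j
aux → i_V1=-0.4864+0.0003431j, i_V2=0.4389+0.005527j

3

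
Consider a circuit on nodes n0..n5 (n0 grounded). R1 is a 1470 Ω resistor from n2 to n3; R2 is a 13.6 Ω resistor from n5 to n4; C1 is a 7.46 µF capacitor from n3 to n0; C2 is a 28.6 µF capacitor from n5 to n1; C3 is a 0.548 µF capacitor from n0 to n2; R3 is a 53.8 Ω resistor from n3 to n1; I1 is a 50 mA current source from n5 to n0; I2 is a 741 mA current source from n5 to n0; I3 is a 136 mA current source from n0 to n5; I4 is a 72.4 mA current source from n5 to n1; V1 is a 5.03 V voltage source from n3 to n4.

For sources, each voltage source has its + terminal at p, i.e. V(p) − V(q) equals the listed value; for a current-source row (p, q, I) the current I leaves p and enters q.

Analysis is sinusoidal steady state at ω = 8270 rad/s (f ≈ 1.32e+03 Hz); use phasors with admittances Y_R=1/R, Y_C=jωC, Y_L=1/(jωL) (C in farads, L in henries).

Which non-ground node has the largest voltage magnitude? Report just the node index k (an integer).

Apply KCL at each of the 5 non-ground nodes and solve the resulting linear system.
Node n1: branches {C2, R3, I4} → V_1 = -11.18+9.660j
Node n2: branches {R1, C3} → V_2 = 1.553+0.2503j
Node n3: branches {R1, C1, R3, V1} → V_3 = -0.1141+10.60j
Node n4: branches {R2, V1} → V_4 = -5.144+10.60j
Node n5: branches {R2, C2, I1, I2, I3, I4} → V_5 = -11.25+10.84j
Source currents: i(V1)=0.4493-0.01745j

5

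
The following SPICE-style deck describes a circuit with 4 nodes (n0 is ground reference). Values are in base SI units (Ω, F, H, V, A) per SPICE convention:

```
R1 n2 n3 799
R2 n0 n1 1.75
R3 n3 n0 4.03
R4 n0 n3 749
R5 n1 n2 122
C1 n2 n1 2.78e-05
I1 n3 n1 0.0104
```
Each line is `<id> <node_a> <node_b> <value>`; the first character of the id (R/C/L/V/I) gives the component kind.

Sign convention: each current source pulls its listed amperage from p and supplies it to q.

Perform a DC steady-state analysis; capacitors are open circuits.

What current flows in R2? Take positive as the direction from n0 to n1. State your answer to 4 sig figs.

-0.01034 A

MNA unknowns: 3 node voltages V₁..V_3
R1: Y=0.001252 on G[2,3]
R2: Y=0.5714 on G[0,1]
R3: Y=0.2481 on G[3,0]
R4: Y=0.001335 on G[0,3]
R5: Y=0.008197 on G[1,2]
C1: Y=0.000 on G[2,1]
I1: z[3]−=0.0104, z[1]+=0.0104
solve → V1=0.01809, V2=0.01020, V3=-0.04143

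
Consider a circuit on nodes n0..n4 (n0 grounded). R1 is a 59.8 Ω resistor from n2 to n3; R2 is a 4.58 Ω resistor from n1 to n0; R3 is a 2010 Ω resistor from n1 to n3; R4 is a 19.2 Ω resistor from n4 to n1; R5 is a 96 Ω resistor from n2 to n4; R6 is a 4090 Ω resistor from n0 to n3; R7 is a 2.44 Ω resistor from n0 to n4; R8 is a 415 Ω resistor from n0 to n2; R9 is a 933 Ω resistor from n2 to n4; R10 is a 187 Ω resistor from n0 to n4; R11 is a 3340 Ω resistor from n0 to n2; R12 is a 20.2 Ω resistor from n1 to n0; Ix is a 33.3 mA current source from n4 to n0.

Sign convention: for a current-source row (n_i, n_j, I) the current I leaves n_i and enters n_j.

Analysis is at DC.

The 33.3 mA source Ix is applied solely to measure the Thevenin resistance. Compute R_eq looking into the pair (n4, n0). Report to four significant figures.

Element admittances at DC:
  Y(R1) = 0.01672 S between n2,n3
  Y(R2) = 0.2183 S between n1,n0
  Y(R3) = 0.0004975 S between n1,n3
  Y(R4) = 0.05208 S between n4,n1
  Y(R5) = 0.01042 S between n2,n4
  Y(R6) = 0.0002445 S between n0,n3
  Y(R7) = 0.4098 S between n0,n4
  Y(R8) = 0.002410 S between n0,n2
  Y(R9) = 0.001072 S between n2,n4
  Y(R10) = 0.005348 S between n0,n4
  Y(R11) = 0.0002994 S between n0,n2
  Y(R12) = 0.04950 S between n1,n0
  Ix: injects 0.0333 A into n0 (from n4)
Assemble and solve the 4×4 MNA system:
  V(n1)=-0.01182  V(n2)=-0.05601  V(n3)=-0.05396  V(n4)=-0.07218

R_eq = 2.168 Ω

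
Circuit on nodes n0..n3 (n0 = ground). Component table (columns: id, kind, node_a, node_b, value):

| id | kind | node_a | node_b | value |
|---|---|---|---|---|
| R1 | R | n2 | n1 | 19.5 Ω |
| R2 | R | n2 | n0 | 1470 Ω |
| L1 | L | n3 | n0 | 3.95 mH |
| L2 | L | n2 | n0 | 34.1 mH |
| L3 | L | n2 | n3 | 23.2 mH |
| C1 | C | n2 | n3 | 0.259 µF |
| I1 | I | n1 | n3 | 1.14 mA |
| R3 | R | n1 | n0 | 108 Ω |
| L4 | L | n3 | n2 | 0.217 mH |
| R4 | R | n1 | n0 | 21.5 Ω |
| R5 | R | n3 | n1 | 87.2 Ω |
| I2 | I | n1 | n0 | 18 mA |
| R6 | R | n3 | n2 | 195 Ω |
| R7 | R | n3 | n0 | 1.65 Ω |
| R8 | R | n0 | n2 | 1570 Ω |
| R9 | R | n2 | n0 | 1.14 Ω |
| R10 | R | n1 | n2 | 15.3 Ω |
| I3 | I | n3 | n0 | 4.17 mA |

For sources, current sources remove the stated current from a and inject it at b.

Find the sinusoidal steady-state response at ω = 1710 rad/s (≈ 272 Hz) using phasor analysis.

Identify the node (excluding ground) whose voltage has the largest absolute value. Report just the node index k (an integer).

MNA unknowns: 3 node voltages V₁..V_3
R1: Y=0.05128+0.000j on G[2,1]
R2: Y=0.0006803+0.000j on G[2,0]
L1: Y=0.000-0.1480j on G[3,0]
L2: Y=0.000-0.01715j on G[2,0]
L3: Y=0.000-0.02521j on G[2,3]
C1: Y=0.000+0.0004429j on G[2,3]
I1: z[1]−=0.00114, z[3]+=0.00114
R3: Y=0.009259+0.000j on G[1,0]
L4: Y=0.000-2.695j on G[3,2]
R4: Y=0.04651+0.000j on G[1,0]
R5: Y=0.01147+0.000j on G[3,1]
I2: z[1]−=0.018, z[0]+=0.018
R6: Y=0.005128+0.000j on G[3,2]
R7: Y=0.6061+0.000j on G[3,0]
R8: Y=0.0006369+0.000j on G[0,2]
R9: Y=0.8772+0.000j on G[2,0]
R10: Y=0.06536+0.000j on G[1,2]
I3: z[3]−=0.00417, z[0]+=0.00417
solve → V1=-0.1116-0.0009655j, V2=-0.01083-0.001459j, V3=-0.01041-0.0006458j

1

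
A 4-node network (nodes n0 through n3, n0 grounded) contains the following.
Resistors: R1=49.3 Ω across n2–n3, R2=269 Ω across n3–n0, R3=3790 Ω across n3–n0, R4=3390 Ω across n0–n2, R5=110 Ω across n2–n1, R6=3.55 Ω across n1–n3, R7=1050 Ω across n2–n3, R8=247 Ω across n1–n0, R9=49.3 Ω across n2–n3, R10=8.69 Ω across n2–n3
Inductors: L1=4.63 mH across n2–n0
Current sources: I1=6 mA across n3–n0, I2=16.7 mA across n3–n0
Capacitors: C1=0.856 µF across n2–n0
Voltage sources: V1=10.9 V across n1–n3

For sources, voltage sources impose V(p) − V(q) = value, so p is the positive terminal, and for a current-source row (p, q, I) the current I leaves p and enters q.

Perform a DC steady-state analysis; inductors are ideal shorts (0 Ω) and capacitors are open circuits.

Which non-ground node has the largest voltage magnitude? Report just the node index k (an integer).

1

MNA unknowns: 3 node voltages V₁..V_3 plus 2 source currents (L1, V1)
R1: Y=0.02028 on G[2,3]
R2: Y=0.003717 on G[3,0]
R3: Y=0.0002639 on G[3,0]
R4: Y=0.0002950 on G[0,2]
R5: Y=0.009091 on G[2,1]
L1: row V2−V0=0, i_L1 at 2,0
I1: z[3]−=0.006, z[0]+=0.006
I2: z[3]−=0.0167, z[0]+=0.0167
R6: Y=0.2817 on G[1,3]
R7: Y=0.0009524 on G[2,3]
C1: Y=0.000 on G[2,0]
R8: Y=0.004049 on G[1,0]
R9: Y=0.02028 on G[2,3]
R10: Y=0.1151 on G[2,3]
V1: row V1−V3=10.9, i_V1 at 1,3
solve → V1=9.945, V2=0.000, V3=-0.9551
aux → i_L1=-0.05916, i_V1=-3.201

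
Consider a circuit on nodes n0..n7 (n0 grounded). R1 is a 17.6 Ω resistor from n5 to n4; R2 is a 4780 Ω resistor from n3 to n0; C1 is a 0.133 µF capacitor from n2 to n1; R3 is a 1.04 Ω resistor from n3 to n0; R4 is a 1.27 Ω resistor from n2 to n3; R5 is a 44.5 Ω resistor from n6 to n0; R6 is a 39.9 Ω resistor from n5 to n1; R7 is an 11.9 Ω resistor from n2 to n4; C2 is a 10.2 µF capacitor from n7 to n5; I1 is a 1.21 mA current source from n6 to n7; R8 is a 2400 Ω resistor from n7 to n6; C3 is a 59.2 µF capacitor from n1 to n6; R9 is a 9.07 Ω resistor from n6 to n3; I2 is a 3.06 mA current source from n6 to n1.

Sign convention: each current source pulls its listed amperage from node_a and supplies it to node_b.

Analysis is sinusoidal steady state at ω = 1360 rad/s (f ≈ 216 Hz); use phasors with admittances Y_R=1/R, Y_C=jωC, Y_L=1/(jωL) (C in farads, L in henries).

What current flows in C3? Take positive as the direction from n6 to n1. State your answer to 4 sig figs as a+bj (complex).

-0.003548-0.0005849j A

MNA unknowns: 7 node voltages V₁..V_7
R1: Y=0.05682+0.000j on G[5,4]
R2: Y=0.0002092+0.000j on G[3,0]
C1: Y=0.000+0.0001809j on G[2,1]
R3: Y=0.9615+0.000j on G[3,0]
R4: Y=0.7874+0.000j on G[2,3]
R5: Y=0.02247+0.000j on G[6,0]
R6: Y=0.02506+0.000j on G[5,1]
R7: Y=0.08403+0.000j on G[2,4]
C2: Y=0.000+0.01387j on G[7,5]
I1: z[6]−=0.00121, z[7]+=0.00121
R8: Y=0.0004167+0.000j on G[7,6]
C3: Y=0.000+0.08051j on G[1,6]
R9: Y=0.1103+0.000j on G[6,3]
I2: z[6]−=0.00306, z[1]+=0.00306
solve → V1=0.002018-0.04007j, V2=0.001024-0.0007795j, V3=0.0001226-9.331e-05j, V4=0.009387-0.007211j, V5=0.02176-0.01672j, V6=-0.005246+0.003993j, V7=0.02497-0.1030j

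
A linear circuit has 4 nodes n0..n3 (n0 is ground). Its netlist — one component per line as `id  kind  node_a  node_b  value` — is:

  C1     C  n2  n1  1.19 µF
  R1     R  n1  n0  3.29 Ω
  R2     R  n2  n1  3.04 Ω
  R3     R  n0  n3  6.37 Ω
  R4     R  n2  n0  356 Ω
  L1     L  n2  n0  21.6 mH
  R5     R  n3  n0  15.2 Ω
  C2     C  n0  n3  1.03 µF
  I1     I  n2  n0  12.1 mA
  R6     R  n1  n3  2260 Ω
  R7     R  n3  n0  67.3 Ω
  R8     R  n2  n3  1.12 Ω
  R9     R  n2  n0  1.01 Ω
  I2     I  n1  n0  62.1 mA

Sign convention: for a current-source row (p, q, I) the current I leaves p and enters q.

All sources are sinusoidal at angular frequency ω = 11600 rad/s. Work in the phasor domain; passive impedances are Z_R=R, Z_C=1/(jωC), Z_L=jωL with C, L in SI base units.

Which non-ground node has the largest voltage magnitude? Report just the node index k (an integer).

1

MNA unknowns: 3 node voltages V₁..V_3
C1: Y=0.000+0.01380j on G[2,1]
R1: Y=0.3040+0.000j on G[1,0]
R2: Y=0.3289+0.000j on G[2,1]
R3: Y=0.1570+0.000j on G[0,3]
R4: Y=0.002809+0.000j on G[2,0]
L1: Y=0.000-0.003991j on G[2,0]
R5: Y=0.06579+0.000j on G[3,0]
C2: Y=0.000+0.01195j on G[0,3]
I1: z[2]−=0.0121, z[0]+=0.0121
R6: Y=0.0004425+0.000j on G[1,3]
R7: Y=0.01486+0.000j on G[3,0]
R8: Y=0.8929+0.000j on G[2,3]
R9: Y=0.9901+0.000j on G[2,0]
I2: z[1]−=0.0621, z[0]+=0.0621
solve → V1=-0.1153+0.001623j, V2=-0.03317-0.0003204j, V3=-0.02623+2.483e-05j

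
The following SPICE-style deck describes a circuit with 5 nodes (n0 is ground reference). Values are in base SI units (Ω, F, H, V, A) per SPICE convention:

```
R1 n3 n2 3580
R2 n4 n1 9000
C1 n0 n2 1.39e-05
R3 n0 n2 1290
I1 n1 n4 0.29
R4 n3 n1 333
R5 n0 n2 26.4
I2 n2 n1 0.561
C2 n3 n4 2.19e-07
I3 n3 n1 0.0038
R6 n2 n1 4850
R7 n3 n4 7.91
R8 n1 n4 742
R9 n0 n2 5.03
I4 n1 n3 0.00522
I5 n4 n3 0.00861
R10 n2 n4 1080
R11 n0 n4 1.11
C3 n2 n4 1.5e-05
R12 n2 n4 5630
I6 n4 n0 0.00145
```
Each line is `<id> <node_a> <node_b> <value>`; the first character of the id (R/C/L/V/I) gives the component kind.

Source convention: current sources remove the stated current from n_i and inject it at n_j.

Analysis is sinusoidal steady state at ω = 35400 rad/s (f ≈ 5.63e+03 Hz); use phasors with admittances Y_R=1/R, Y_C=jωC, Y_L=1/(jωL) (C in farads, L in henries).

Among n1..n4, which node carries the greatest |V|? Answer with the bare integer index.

Element admittances at ω=35400 rad/s:
  Y(R1) = 0.0002793+0.000j S between n3,n2
  Y(R2) = 0.0001111+0.000j S between n4,n1
  Y(C1) = 0.000+0.4921j S between n0,n2
  Y(R3) = 0.0007752+0.000j S between n0,n2
  I1: injects 0.29 A into n4 (from n1)
  Y(R4) = 0.003003+0.000j S between n3,n1
  Y(R5) = 0.03788+0.000j S between n0,n2
  I2: injects 0.561 A into n1 (from n2)
  Y(C2) = 0.000+0.007753j S between n3,n4
  I3: injects 0.0038 A into n1 (from n3)
  Y(R6) = 0.0002062+0.000j S between n2,n1
  Y(R7) = 0.1264+0.000j S between n3,n4
  Y(R8) = 0.001348+0.000j S between n1,n4
  Y(R9) = 0.1988+0.000j S between n0,n2
  I4: injects 0.00522 A into n3 (from n1)
  I5: injects 0.00861 A into n3 (from n4)
  Y(R10) = 0.0009259+0.000j S between n2,n4
  Y(R11) = 0.9009+0.000j S between n0,n4
  Y(C3) = 0.000+0.5310j S between n2,n4
  Y(R12) = 0.0001776+0.000j S between n2,n4
  I6: injects 0.00145 A into n0 (from n4)
Assemble and solve the 4×4 MNA system:
  V(n1)=58.91-0.1626j  V(n2)=0.01967+0.4704j  V(n3)=1.680-0.2195j  V(n4)=0.2501-0.1347j

1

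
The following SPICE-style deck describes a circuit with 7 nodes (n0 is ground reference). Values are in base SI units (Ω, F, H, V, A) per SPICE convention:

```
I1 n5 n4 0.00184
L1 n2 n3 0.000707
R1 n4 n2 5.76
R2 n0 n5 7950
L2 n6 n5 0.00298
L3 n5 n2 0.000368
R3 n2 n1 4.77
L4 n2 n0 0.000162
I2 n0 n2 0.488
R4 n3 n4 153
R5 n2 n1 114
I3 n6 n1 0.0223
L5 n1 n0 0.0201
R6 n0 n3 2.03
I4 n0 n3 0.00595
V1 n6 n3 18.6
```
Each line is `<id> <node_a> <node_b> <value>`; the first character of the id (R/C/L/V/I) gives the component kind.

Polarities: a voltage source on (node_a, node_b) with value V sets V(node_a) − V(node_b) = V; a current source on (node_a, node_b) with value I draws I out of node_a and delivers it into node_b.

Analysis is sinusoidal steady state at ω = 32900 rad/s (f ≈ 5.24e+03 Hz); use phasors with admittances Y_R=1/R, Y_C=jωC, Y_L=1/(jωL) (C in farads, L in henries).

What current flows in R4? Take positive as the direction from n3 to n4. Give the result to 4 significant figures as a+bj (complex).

MNA unknowns: 6 node voltages V₁..V_6 plus 1 source current (V1)
I1: z[5]−=0.00184, z[4]+=0.00184
L1: Y=0.000-0.04299j on G[2,3]
R1: Y=0.1736+0.000j on G[4,2]
R2: Y=0.0001258+0.000j on G[0,5]
L2: Y=0.000-0.01020j on G[6,5]
L3: Y=0.000-0.08260j on G[5,2]
R3: Y=0.2096+0.000j on G[2,1]
L4: Y=0.000-0.1876j on G[2,0]
I2: z[0]−=0.488, z[2]+=0.488
R4: Y=0.006536+0.000j on G[3,4]
R5: Y=0.008772+0.000j on G[2,1]
I3: z[6]−=0.0223, z[1]+=0.0223
L5: Y=0.000-0.001512j on G[1,0]
R6: Y=0.4926+0.000j on G[0,3]
I4: z[0]−=0.00595, z[3]+=0.00595
V1: row V6−V3=18.6, i_V1 at 6,3
solve → V1=0.8731+2.170j, V2=0.7860+2.164j, V3=0.1712+0.3016j, V4=0.7739+2.096j, V5=2.765+1.936j, V6=18.77+0.3016j
aux → i_V1=-0.005633+0.1633j

-0.003939-0.01173j A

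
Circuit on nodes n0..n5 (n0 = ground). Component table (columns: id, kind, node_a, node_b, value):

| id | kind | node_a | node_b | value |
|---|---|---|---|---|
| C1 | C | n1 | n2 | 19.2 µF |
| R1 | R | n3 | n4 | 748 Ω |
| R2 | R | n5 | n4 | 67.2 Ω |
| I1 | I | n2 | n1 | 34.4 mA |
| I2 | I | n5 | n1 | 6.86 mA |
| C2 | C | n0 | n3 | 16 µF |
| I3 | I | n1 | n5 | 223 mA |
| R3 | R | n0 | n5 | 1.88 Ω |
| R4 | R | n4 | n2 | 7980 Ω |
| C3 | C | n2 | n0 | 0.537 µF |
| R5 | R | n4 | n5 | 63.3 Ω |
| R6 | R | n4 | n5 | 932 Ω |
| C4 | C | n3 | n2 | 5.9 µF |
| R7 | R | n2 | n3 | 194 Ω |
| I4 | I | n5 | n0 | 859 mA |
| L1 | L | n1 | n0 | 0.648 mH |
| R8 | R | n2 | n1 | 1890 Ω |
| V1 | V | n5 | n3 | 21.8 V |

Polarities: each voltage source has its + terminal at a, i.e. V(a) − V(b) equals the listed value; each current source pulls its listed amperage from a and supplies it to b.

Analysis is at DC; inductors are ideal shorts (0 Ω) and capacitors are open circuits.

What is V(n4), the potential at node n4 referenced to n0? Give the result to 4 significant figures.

Apply KCL at each of the 5 non-ground nodes and solve the resulting linear system.
Node n1: branches {C1, I1, I2, I3, L1, R8} → V_1 = 0.000
Node n2: branches {C1, I1, R4, C3, C4, R7, R8} → V_2 = -26.42
Node n3: branches {R1, C2, C4, R7, V1} → V_3 = -23.05
Node n4: branches {R1, R2, R4, R5, R6} → V_4 = -2.219
Node n5: branches {R2, I2, I3, R3, R5, R6, I4, V1} → V_5 = -1.247
Source currents: i(L1)=-0.1957, i(V1)=-0.01046

-2.219 V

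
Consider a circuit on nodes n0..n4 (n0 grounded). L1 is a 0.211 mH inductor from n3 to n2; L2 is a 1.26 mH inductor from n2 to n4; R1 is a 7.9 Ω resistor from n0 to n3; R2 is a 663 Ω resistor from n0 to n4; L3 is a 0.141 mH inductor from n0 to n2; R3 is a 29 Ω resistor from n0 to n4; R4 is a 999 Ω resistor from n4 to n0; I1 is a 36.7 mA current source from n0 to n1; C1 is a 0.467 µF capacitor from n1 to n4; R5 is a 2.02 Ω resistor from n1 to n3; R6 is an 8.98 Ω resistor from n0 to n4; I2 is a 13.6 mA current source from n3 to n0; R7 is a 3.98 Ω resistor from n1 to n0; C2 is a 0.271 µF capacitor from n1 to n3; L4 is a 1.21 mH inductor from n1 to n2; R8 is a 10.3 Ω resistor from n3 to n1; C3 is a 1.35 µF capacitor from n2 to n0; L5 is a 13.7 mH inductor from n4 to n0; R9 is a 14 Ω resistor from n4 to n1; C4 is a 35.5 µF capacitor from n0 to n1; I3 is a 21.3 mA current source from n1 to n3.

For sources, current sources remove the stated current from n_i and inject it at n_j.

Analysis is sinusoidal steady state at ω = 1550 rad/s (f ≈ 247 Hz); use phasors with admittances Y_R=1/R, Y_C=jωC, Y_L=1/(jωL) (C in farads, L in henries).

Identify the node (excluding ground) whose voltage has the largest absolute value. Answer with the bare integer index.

1

Apply KCL at each of the 4 non-ground nodes and solve the resulting linear system.
Node n1: branches {I1, C1, R5, R7, C2, L4, R8, R9, C4, I3} → V_1 = 0.01349+0.01268j
Node n2: branches {L1, L2, L3, L4, C3} → V_2 = 0.001264+0.004333j
Node n3: branches {L1, R1, R5, I2, C2, R8, I3} → V_3 = 0.0009777+0.009234j
Node n4: branches {L2, R2, R3, R4, C1, R6, L5, R9} → V_4 = 0.001521+0.005084j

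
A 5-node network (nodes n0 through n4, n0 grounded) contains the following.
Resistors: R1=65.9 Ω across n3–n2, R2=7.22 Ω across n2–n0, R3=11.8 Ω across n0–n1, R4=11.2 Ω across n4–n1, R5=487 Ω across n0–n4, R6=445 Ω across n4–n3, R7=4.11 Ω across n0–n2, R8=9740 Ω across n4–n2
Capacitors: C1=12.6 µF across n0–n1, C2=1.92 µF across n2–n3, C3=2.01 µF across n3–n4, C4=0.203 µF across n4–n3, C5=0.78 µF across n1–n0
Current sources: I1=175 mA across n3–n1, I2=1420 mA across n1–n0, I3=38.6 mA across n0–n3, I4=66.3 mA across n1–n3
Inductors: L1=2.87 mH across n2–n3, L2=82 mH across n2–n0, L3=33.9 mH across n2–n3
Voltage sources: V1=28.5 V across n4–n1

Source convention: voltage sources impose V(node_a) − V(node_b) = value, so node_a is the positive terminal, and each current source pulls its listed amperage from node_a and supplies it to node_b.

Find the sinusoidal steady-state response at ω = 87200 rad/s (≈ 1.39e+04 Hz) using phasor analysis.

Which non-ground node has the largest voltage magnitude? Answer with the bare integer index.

Apply KCL at each of the 4 non-ground nodes and solve the resulting linear system.
Node n1: branches {R3, C1, R4, I1, I2, C5, I4, V1} → V_1 = -2.009+1.493j
Node n2: branches {R1, R2, C2, L1, L2, R7, L3, R8} → V_2 = 1.245+5.801j
Node n3: branches {R1, I1, C2, R6, C3, L1, C4, I3, L3, I4} → V_3 = 14.98+4.176j
Node n4: branches {R4, R5, R6, C3, C4, R8, V1} → V_4 = 26.49+1.493j
Source currents: i(V1)=-3.145-2.218j

4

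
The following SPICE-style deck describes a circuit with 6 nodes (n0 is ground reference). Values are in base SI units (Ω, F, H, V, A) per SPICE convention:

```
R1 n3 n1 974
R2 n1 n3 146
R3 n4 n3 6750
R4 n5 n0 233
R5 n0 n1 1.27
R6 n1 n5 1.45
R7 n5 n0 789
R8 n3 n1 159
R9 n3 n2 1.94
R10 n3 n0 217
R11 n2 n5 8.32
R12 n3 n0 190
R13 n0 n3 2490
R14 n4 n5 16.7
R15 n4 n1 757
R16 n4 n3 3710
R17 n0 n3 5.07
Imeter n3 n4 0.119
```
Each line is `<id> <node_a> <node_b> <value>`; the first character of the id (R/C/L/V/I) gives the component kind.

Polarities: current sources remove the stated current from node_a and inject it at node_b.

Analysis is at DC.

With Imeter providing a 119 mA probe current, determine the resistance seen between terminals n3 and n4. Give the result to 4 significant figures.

R_eq = 20.30 Ω

MNA unknowns: 5 node voltages V₁..V_5
R1: Y=0.001027 on G[3,1]
R2: Y=0.006849 on G[1,3]
R3: Y=0.0001481 on G[4,3]
R4: Y=0.004292 on G[5,0]
R5: Y=0.7874 on G[0,1]
R6: Y=0.6897 on G[1,5]
R7: Y=0.001267 on G[5,0]
R8: Y=0.006289 on G[3,1]
R9: Y=0.5155 on G[3,2]
R10: Y=0.004608 on G[3,0]
R11: Y=0.1202 on G[2,5]
R12: Y=0.005263 on G[3,0]
R13: Y=0.0004016 on G[0,3]
R14: Y=0.05988 on G[4,5]
R15: Y=0.001321 on G[4,1]
R16: Y=0.0002695 on G[4,3]
R17: Y=0.1972 on G[0,3]
Imeter: z[3]−=0.119, z[4]+=0.119
solve → V1=0.08094, V2=-0.2193, V3=-0.3119, V4=2.103, V5=0.1776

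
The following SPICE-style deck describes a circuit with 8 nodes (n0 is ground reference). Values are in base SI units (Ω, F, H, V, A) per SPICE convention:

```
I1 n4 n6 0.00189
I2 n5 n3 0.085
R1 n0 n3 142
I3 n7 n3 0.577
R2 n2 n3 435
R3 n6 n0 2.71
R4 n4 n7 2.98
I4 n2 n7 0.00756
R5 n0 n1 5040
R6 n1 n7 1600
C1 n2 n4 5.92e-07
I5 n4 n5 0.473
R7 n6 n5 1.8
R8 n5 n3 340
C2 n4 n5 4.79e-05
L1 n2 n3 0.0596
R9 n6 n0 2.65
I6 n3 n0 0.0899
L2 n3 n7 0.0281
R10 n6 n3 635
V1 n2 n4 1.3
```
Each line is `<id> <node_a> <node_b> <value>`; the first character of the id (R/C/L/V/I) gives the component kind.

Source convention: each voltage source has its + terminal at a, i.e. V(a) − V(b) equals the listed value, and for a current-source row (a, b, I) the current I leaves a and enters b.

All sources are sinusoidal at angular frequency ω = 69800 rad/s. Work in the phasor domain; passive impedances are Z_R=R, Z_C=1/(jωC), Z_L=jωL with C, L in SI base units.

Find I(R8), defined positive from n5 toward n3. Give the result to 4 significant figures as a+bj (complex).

MNA unknowns: 7 node voltages V₁..V_7 plus 1 source current (V1)
I1: z[4]−=0.00189, z[6]+=0.00189
I2: z[5]−=0.085, z[3]+=0.085
R1: Y=0.007042+0.000j on G[0,3]
I3: z[7]−=0.577, z[3]+=0.577
R2: Y=0.002299+0.000j on G[2,3]
R3: Y=0.3690+0.000j on G[6,0]
R4: Y=0.3356+0.000j on G[4,7]
I4: z[2]−=0.00756, z[7]+=0.00756
R5: Y=0.0001984+0.000j on G[0,1]
R6: Y=0.0006250+0.000j on G[1,7]
C1: Y=0.000+0.04132j on G[2,4]
I5: z[4]−=0.473, z[5]+=0.473
R7: Y=0.5556+0.000j on G[6,5]
R8: Y=0.002941+0.000j on G[5,3]
C2: Y=0.000+3.343j on G[4,5]
L1: Y=0.000-0.0002404j on G[2,3]
R9: Y=0.3774+0.000j on G[6,0]
I6: z[3]−=0.0899, z[0]+=0.0899
L2: Y=0.000-0.0005098j on G[3,7]
R10: Y=0.001575+0.000j on G[6,3]
V1: row V2−V4=1.3, i_V1 at 2,4
solve → V1=-2.281+0.1219j, V2=-0.01247+0.2273j, V3=40.83+2.344j, V4=-1.312+0.2273j, V5=-1.304-0.05862j, V6=-0.5051-0.02215j, V7=-3.005+0.1606j
aux → i_V1=0.08685-0.05867j

-0.1239-0.007067j A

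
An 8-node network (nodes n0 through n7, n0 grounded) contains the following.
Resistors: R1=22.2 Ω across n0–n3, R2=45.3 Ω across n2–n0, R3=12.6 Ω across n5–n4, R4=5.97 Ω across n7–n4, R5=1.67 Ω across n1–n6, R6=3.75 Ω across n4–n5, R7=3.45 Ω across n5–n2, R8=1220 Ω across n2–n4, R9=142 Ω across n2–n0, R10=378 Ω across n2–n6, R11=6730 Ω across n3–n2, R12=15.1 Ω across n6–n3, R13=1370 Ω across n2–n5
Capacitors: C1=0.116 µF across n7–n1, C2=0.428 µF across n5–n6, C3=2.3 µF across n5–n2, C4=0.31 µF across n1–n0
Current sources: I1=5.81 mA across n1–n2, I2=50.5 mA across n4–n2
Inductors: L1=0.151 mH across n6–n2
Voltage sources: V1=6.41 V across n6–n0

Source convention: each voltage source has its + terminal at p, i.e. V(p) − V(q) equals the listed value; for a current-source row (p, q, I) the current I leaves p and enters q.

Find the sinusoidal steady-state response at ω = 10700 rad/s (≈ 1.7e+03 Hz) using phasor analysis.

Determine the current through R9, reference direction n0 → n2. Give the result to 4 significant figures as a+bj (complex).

Apply KCL at each of the 7 non-ground nodes and solve the resulting linear system.
Node n1: branches {C1, I1, R5, C4} → V_1 = 6.401-0.03614j
Node n2: branches {R2, I1, R7, I2, R8, R9, R10, C3, R11, L1, R13} → V_2 = 6.393-0.2944j
Node n3: branches {R1, R11, R12} → V_3 = 3.819-0.0003926j
Node n4: branches {R3, R4, R6, I2, R8} → V_4 = 6.070-0.2739j
Node n5: branches {R3, R6, R7, C2, C3, R13} → V_5 = 6.216-0.2750j
Node n6: branches {R5, C2, R10, L1, R12, V1} → V_6 = 6.410+0.000j
Node n7: branches {C1, R4} → V_7 = 6.068-0.2714j
Source currents: i(V1)=-0.3583-0.01264j

-0.04502+0.002073j A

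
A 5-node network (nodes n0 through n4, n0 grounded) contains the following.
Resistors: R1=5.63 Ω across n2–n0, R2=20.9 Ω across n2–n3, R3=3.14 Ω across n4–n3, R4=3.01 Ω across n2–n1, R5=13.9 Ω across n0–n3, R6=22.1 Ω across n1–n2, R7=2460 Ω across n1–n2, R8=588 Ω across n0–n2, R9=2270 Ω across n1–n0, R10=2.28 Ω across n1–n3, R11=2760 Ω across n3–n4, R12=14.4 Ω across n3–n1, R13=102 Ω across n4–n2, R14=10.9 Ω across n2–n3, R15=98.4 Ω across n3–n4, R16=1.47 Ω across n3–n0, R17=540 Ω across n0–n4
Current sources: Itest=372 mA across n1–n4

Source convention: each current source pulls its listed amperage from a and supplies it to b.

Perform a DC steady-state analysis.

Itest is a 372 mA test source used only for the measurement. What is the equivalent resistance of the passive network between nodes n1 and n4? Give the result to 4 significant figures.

R_eq = 4.372 Ω

Element admittances at DC:
  Y(R1) = 0.1776 S between n2,n0
  Y(R2) = 0.04785 S between n2,n3
  Y(R3) = 0.3185 S between n4,n3
  Y(R4) = 0.3322 S between n2,n1
  Y(R5) = 0.07194 S between n0,n3
  Y(R6) = 0.04525 S between n1,n2
  Y(R7) = 0.0004065 S between n1,n2
  Y(R8) = 0.001701 S between n0,n2
  Y(R9) = 0.0004405 S between n1,n0
  Y(R10) = 0.4386 S between n1,n3
  Y(R11) = 0.0003623 S between n3,n4
  Y(R12) = 0.06944 S between n3,n1
  Y(R13) = 0.009804 S between n4,n2
  Y(R14) = 0.09174 S between n2,n3
  Y(R15) = 0.01016 S between n3,n4
  Y(R16) = 0.6803 S between n3,n0
  Y(R17) = 0.001852 S between n0,n4
  Itest: injects 0.372 A into n4 (from n1)
Assemble and solve the 4×4 MNA system:
  V(n1)=-0.4893  V(n2)=-0.2353  V(n3)=0.05358  V(n4)=1.137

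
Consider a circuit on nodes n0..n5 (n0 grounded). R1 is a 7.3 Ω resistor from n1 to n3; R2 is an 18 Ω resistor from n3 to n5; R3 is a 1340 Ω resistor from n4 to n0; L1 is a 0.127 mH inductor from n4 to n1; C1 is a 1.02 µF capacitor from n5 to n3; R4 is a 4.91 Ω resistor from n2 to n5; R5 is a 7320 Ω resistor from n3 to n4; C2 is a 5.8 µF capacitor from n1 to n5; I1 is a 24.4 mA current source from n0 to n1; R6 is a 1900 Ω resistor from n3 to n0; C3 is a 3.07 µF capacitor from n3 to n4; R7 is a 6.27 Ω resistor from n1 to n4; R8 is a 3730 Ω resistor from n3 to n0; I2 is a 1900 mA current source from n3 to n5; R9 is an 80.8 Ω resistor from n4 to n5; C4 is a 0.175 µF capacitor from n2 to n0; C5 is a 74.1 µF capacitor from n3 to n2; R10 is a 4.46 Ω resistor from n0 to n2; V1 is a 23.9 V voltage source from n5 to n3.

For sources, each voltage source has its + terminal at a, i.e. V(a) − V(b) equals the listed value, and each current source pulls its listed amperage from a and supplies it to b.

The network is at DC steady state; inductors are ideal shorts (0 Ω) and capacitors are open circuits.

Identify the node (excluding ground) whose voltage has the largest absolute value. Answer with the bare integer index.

3

Element admittances at DC:
  Y(R1) = 0.1370 S between n1,n3
  Y(R2) = 0.05556 S between n3,n5
  Y(R3) = 0.0007463 S between n4,n0
  L1: short n4↔n1 (DC inductor)
  Y(C1) = 0.000 S between n5,n3
  Y(R4) = 0.2037 S between n2,n5
  Y(R5) = 0.0001366 S between n3,n4
  Y(C2) = 0.000 S between n1,n5
  I1: injects 0.0244 A into n1 (from n0)
  Y(R6) = 0.0005263 S between n3,n0
  Y(C3) = 0.000 S between n3,n4
  Y(R7) = 0.1595 S between n1,n4
  Y(R8) = 0.0002681 S between n3,n0
  I2: injects 1.9 A into n5 (from n3)
  Y(R9) = 0.01238 S between n4,n5
  Y(C4) = 0.000 S between n2,n0
  Y(C5) = 0.000 S between n3,n2
  Y(R10) = 0.2242 S between n0,n2
  V1: constraint V(n5)−V(n3) = 23.9
Assemble and solve the 7×7 MNA system:
  V(n1)=-21.10  V(n2)=0.2618  V(n3)=-23.35  V(n4)=-21.10  V(n5)=0.5500
  i(L1)=0.2834  i(V1)=0.2455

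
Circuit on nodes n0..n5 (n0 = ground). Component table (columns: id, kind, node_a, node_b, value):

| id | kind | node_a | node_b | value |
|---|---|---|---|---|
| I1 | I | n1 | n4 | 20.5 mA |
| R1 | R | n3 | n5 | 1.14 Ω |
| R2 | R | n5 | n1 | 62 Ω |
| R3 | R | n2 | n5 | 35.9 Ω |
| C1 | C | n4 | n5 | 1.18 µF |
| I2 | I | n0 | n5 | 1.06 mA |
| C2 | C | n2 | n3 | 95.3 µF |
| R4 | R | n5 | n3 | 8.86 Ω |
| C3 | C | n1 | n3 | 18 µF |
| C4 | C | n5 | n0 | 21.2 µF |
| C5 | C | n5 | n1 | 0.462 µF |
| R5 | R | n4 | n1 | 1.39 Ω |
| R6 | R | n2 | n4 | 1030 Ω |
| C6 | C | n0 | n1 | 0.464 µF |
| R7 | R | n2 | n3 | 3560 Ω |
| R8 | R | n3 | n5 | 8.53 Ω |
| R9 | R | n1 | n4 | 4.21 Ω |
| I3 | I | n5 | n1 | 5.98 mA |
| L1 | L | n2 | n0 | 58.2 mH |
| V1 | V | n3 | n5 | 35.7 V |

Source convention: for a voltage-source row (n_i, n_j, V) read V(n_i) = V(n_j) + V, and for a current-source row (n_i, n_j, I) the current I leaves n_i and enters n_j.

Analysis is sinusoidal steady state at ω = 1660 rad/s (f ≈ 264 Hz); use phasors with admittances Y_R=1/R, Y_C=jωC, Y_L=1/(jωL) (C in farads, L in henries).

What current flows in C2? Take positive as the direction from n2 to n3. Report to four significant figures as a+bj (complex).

-1.170+0.3382j A

Apply KCL at each of the 5 non-ground nodes and solve the resulting linear system.
Node n1: branches {I1, R2, C3, C5, R5, C6, R9, I3} → V_1 = 40.28+14.45j
Node n2: branches {R3, C2, R6, R7, L1} → V_2 = 52.35+9.983j
Node n3: branches {R1, C2, R4, C3, R7, R8, V1} → V_3 = 50.22+2.590j
Node n4: branches {I1, C1, R5, R6, R9} → V_4 = 40.34+14.40j
Node n5: branches {R1, R2, R3, C1, I2, R4, C4, C5, R8, I3, V1} → V_5 = 14.52+2.590j
Source currents: i(V1)=-41.05+0.04327j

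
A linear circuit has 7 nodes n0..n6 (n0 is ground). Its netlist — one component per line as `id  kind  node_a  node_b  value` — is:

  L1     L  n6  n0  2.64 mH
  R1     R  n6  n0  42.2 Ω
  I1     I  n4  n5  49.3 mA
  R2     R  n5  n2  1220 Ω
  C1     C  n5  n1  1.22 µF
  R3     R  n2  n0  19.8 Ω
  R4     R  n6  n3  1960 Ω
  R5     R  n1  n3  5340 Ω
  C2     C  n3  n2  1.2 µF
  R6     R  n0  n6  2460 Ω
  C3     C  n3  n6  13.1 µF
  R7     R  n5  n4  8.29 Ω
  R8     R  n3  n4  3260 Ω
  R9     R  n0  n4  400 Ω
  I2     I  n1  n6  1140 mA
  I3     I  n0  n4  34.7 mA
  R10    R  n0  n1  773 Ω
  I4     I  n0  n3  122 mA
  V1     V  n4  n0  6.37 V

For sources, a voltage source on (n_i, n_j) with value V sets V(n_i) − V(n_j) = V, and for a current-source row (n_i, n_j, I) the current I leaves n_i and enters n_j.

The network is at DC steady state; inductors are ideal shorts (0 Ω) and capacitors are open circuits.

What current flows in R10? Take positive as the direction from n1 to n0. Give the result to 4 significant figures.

Element admittances at DC:
  L1: short n6↔n0 (DC inductor)
  Y(R1) = 0.02370 S between n6,n0
  I1: injects 0.0493 A into n5 (from n4)
  Y(R2) = 0.0008197 S between n5,n2
  Y(C1) = 0.000 S between n5,n1
  Y(R3) = 0.05051 S between n2,n0
  Y(R4) = 0.0005102 S between n6,n3
  Y(R5) = 0.0001873 S between n1,n3
  Y(C2) = 0.000 S between n3,n2
  Y(R6) = 0.0004065 S between n0,n6
  Y(C3) = 0.000 S between n3,n6
  Y(R7) = 0.1206 S between n5,n4
  Y(R8) = 0.0003067 S between n3,n4
  Y(R9) = 0.002500 S between n0,n4
  I2: injects 1.14 A into n6 (from n1)
  I3: injects 0.0347 A into n4 (from n0)
  Y(R10) = 0.001294 S between n0,n1
  I4: injects 0.122 A into n3 (from n0)
  V1: constraint V(n4)−V(n0) = 6.37
Assemble and solve the 8×8 MNA system:
  V(n1)=-772.4  V(n2)=0.1075  V(n3)=-20.60  V(n4)=6.370  V(n5)=6.734  V(n6)=0.000
  i(L1)=1.129  i(V1)=0.005070

-0.9992 A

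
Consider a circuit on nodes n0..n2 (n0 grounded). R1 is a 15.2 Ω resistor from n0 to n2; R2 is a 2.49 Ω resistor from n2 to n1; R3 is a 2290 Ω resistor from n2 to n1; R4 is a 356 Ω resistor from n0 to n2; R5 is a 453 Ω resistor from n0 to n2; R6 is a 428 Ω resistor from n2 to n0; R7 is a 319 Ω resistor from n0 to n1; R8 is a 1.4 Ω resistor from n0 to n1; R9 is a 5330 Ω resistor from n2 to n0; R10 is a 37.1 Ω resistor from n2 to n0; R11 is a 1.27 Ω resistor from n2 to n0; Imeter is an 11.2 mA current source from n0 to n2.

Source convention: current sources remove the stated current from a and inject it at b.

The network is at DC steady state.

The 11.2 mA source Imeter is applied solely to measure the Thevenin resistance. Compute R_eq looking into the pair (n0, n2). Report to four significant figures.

R_eq = 0.8731 Ω

MNA unknowns: 2 node voltages V₁..V_2
R1: Y=0.06579 on G[0,2]
R2: Y=0.4016 on G[2,1]
R3: Y=0.0004367 on G[2,1]
R4: Y=0.002809 on G[0,2]
R5: Y=0.002208 on G[0,2]
R6: Y=0.002336 on G[2,0]
R7: Y=0.003135 on G[0,1]
R8: Y=0.7143 on G[0,1]
R9: Y=0.0001876 on G[2,0]
R10: Y=0.02695 on G[2,0]
R11: Y=0.7874 on G[2,0]
Imeter: z[0]−=0.0112, z[2]+=0.0112
solve → V1=0.003512, V2=0.009779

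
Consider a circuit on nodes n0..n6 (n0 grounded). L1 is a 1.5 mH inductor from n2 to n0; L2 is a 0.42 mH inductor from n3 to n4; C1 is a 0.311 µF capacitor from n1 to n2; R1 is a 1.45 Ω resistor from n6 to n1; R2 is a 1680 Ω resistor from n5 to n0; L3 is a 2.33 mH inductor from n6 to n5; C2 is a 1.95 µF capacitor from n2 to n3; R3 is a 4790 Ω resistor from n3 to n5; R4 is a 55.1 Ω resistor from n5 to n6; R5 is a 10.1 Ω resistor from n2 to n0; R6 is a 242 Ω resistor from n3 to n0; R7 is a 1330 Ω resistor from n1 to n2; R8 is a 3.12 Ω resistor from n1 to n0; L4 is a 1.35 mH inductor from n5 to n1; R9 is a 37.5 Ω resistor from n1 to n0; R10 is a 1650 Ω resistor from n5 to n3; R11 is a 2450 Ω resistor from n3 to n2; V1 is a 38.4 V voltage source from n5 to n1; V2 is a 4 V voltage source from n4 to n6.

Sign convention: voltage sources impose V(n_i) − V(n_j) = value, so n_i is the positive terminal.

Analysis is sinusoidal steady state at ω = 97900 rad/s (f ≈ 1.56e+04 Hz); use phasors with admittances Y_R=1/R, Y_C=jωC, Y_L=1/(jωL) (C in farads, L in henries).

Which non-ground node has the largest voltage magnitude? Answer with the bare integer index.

Apply KCL at each of the 6 non-ground nodes and solve the resulting linear system.
Node n1: branches {C1, R1, R7, R8, L4, R9, V1} → V_1 = -0.1511+0.3859j
Node n2: branches {L1, C1, C2, R5, R7, R11} → V_2 = 0.3942-1.258j
Node n3: branches {L2, C2, R3, R6, R10, R11} → V_3 = -0.1910-1.683j
Node n4: branches {L2, V2} → V_4 = 4.765+0.3240j
Node n5: branches {R2, L3, R3, R4, L4, R10, V1} → V_5 = 38.25+0.3859j
Node n6: branches {R1, L3, R4, V2} → V_6 = 0.7650+0.3240j
Source currents: i(V1)=-0.7347+0.4518j, i(V2)=-0.04882+0.1205j

5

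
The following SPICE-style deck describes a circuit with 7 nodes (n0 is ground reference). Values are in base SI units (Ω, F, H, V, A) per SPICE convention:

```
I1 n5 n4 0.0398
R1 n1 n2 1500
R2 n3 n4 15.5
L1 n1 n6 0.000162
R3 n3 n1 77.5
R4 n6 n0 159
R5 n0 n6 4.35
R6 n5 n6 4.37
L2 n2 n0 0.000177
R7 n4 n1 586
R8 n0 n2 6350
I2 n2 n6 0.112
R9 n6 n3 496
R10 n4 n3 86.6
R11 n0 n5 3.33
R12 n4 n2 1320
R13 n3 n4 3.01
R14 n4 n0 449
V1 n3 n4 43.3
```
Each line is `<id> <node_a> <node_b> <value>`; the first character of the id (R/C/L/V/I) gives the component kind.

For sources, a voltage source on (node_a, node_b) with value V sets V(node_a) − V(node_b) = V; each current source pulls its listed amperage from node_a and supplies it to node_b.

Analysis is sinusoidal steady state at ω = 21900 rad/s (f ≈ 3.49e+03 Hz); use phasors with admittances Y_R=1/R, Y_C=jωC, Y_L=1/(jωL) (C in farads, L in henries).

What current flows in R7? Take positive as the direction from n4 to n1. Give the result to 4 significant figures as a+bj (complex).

Element admittances at ω=21900 rad/s:
  I1: injects 0.0398 A into n4 (from n5)
  Y(R1) = 0.0006667+0.000j S between n1,n2
  Y(R2) = 0.06452+0.000j S between n3,n4
  Y(L1) = 0.000-0.2819j S between n1,n6
  Y(R3) = 0.01290+0.000j S between n3,n1
  Y(R4) = 0.006289+0.000j S between n6,n0
  Y(R5) = 0.2299+0.000j S between n0,n6
  Y(R6) = 0.2288+0.000j S between n5,n6
  Y(L2) = 0.000-0.2580j S between n2,n0
  Y(R7) = 0.001706+0.000j S between n4,n1
  Y(R8) = 0.0001575+0.000j S between n0,n2
  I2: injects 0.112 A into n6 (from n2)
  Y(R9) = 0.002016+0.000j S between n6,n3
  Y(R10) = 0.01155+0.000j S between n4,n3
  Y(R11) = 0.3003+0.000j S between n0,n5
  Y(R12) = 0.0007576+0.000j S between n4,n2
  Y(R13) = 0.3322+0.000j S between n3,n4
  Y(R14) = 0.002227+0.000j S between n4,n0
  V1: constraint V(n3)−V(n4) = 43.3
Assemble and solve the 7×7 MNA system:
  V(n1)=0.6223+0.3687j  V(n2)=-0.004898-0.5217j  V(n3)=12.91+0.2540j  V(n4)=-30.39+0.2540j  V(n5)=0.1904-0.002064j  V(n6)=0.6143-0.004773j
  i(V1)=-17.86+0.0009578j

-0.05291-0.0001957j A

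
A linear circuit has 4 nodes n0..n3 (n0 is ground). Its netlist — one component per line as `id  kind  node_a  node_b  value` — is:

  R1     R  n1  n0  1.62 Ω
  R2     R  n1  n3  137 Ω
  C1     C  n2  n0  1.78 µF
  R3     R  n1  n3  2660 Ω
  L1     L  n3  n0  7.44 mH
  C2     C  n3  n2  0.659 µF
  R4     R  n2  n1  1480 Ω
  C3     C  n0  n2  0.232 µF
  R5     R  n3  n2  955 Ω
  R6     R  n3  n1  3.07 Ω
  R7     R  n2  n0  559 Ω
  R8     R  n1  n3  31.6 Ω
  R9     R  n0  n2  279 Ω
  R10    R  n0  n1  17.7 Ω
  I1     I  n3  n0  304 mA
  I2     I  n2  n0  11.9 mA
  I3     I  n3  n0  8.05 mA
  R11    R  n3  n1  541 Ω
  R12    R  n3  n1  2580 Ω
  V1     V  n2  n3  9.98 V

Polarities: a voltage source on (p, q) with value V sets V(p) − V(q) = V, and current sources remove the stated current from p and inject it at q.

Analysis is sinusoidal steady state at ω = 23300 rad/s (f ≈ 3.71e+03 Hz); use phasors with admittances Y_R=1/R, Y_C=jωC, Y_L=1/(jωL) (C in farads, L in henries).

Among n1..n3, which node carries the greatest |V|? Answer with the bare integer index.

MNA unknowns: 3 node voltages V₁..V_3 plus 1 source current (V1)
R1: Y=0.6173+0.000j on G[1,0]
R2: Y=0.007299+0.000j on G[1,3]
C1: Y=0.000+0.04147j on G[2,0]
R3: Y=0.0003759+0.000j on G[1,3]
L1: Y=0.000-0.005769j on G[3,0]
C2: Y=0.000+0.01535j on G[3,2]
R4: Y=0.0006757+0.000j on G[2,1]
C3: Y=0.000+0.005406j on G[0,2]
R5: Y=0.001047+0.000j on G[3,2]
R6: Y=0.3257+0.000j on G[3,1]
R7: Y=0.001789+0.000j on G[2,0]
R8: Y=0.03165+0.000j on G[1,3]
R9: Y=0.003584+0.000j on G[0,2]
R10: Y=0.05650+0.000j on G[0,1]
I1: z[3]−=0.304, z[0]+=0.304
I2: z[2]−=0.0119, z[0]+=0.0119
I3: z[3]−=0.00805, z[0]+=0.00805
R11: Y=0.001848+0.000j on G[3,1]
R12: Y=0.0003876+0.000j on G[3,1]
V1: row V2−V3=9.98, i_V1 at 2,3
solve → V1=-0.6440-0.5692j, V2=8.138-1.611j, V3=-1.842-1.611j
aux → i_V1=-0.1476-0.5254j

2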